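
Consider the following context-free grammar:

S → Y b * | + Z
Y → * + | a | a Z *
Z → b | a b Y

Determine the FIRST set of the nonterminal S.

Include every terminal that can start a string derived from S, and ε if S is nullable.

We compute FIRST(S) using the standard algorithm.
FIRST(S) = {*, +, a}
FIRST(Y) = {*, a}
FIRST(Z) = {a, b}
Therefore, FIRST(S) = {*, +, a}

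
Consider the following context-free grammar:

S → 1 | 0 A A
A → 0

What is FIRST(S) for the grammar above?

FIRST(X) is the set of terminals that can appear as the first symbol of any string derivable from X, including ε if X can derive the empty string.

We compute FIRST(S) using the standard algorithm.
FIRST(A) = {0}
FIRST(S) = {0, 1}
Therefore, FIRST(S) = {0, 1}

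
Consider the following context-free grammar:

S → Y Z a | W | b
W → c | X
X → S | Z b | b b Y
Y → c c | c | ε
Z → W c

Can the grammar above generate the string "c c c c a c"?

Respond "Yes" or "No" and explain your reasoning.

No - no valid derivation exists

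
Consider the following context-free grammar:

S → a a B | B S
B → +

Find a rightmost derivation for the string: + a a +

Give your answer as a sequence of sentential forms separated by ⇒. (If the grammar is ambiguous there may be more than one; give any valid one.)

S ⇒ B S ⇒ B a a B ⇒ B a a + ⇒ + a a +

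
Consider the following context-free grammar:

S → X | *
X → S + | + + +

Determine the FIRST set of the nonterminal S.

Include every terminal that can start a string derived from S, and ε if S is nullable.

We compute FIRST(S) using the standard algorithm.
FIRST(S) = {*, +}
FIRST(X) = {*, +}
Therefore, FIRST(S) = {*, +}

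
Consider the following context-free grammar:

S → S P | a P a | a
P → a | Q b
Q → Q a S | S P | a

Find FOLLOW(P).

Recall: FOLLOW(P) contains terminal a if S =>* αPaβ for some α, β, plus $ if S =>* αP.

We compute FOLLOW(P) using the standard algorithm.
FOLLOW(S) starts with {$}.
FIRST(P) = {a}
FIRST(Q) = {a}
FIRST(S) = {a}
FOLLOW(P) = {$, a, b}
FOLLOW(Q) = {a, b}
FOLLOW(S) = {$, a, b}
Therefore, FOLLOW(P) = {$, a, b}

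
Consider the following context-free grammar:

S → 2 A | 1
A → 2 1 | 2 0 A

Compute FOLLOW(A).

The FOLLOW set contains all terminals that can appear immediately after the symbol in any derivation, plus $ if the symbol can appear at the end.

We compute FOLLOW(A) using the standard algorithm.
FOLLOW(S) starts with {$}.
FIRST(A) = {2}
FIRST(S) = {1, 2}
FOLLOW(A) = {$}
FOLLOW(S) = {$}
Therefore, FOLLOW(A) = {$}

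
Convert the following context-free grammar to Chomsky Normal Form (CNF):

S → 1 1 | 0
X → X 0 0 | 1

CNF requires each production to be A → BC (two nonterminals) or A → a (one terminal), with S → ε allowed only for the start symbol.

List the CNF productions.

T1 → 1; S → 0; T0 → 0; X → 1; S → T1 T1; X → X X0; X0 → T0 T0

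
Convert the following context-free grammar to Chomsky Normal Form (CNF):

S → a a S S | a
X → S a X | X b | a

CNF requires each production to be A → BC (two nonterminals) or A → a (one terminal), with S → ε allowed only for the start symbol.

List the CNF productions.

TA → a; S → a; TB → b; X → a; S → TA X0; X0 → TA X1; X1 → S S; X → S X2; X2 → TA X; X → X TB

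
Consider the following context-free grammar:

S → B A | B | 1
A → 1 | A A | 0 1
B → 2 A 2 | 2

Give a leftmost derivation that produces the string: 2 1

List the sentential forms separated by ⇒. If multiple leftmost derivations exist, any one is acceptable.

S ⇒ B A ⇒ 2 A ⇒ 2 1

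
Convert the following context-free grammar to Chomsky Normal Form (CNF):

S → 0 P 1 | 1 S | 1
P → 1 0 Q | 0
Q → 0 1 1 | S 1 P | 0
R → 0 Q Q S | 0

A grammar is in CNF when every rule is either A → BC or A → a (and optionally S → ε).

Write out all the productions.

T0 → 0; T1 → 1; S → 1; P → 0; Q → 0; R → 0; S → T0 X0; X0 → P T1; S → T1 S; P → T1 X1; X1 → T0 Q; Q → T0 X2; X2 → T1 T1; Q → S X3; X3 → T1 P; R → T0 X4; X4 → Q X5; X5 → Q S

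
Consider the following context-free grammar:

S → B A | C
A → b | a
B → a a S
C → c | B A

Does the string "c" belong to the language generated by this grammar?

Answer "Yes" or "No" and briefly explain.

Yes - a valid derivation exists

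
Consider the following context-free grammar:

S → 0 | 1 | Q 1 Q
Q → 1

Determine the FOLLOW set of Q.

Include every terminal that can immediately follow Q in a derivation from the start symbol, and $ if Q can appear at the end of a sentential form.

We compute FOLLOW(Q) using the standard algorithm.
FOLLOW(S) starts with {$}.
FIRST(Q) = {1}
FIRST(S) = {0, 1}
FOLLOW(Q) = {$, 1}
FOLLOW(S) = {$}
Therefore, FOLLOW(Q) = {$, 1}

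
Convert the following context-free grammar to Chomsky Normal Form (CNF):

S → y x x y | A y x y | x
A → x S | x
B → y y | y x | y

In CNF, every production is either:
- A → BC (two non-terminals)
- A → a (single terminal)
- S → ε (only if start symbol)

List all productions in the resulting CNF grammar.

TY → y; TX → x; S → x; A → x; B → y; S → TY X0; X0 → TX X1; X1 → TX TY; S → A X2; X2 → TY X3; X3 → TX TY; A → TX S; B → TY TY; B → TY TX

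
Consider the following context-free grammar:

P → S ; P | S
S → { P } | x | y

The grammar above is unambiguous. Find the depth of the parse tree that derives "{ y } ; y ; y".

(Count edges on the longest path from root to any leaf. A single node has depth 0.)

4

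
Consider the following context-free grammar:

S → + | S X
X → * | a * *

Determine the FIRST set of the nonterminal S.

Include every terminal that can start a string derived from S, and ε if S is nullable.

We compute FIRST(S) using the standard algorithm.
FIRST(S) = {+}
FIRST(X) = {*, a}
Therefore, FIRST(S) = {+}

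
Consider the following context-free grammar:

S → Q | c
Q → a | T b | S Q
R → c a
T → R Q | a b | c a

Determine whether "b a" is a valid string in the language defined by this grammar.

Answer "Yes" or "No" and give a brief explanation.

No - no valid derivation exists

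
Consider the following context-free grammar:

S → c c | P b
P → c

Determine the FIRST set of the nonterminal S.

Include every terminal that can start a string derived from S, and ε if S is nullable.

We compute FIRST(S) using the standard algorithm.
FIRST(P) = {c}
FIRST(S) = {c}
Therefore, FIRST(S) = {c}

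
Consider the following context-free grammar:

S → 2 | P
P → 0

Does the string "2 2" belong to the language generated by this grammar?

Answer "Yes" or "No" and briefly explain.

No - no valid derivation exists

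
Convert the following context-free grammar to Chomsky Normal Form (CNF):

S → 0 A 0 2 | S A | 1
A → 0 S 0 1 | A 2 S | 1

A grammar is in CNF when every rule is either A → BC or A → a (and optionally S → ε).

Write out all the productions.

T0 → 0; T2 → 2; S → 1; T1 → 1; A → 1; S → T0 X0; X0 → A X1; X1 → T0 T2; S → S A; A → T0 X2; X2 → S X3; X3 → T0 T1; A → A X4; X4 → T2 S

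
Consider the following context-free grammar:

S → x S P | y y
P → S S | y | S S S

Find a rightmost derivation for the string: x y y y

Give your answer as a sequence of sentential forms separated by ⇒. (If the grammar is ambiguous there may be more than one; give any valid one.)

S ⇒ x S P ⇒ x S y ⇒ x y y y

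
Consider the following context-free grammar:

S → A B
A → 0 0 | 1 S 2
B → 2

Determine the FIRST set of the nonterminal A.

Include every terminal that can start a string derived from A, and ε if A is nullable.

We compute FIRST(A) using the standard algorithm.
FIRST(A) = {0, 1}
FIRST(B) = {2}
FIRST(S) = {0, 1}
Therefore, FIRST(A) = {0, 1}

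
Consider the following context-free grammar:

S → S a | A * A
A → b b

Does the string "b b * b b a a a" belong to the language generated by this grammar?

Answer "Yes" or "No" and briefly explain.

Yes - a valid derivation exists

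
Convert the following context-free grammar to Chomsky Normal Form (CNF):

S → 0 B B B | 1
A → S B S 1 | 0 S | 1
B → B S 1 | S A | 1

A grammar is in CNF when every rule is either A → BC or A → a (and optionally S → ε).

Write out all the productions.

T0 → 0; S → 1; T1 → 1; A → 1; B → 1; S → T0 X0; X0 → B X1; X1 → B B; A → S X2; X2 → B X3; X3 → S T1; A → T0 S; B → B X4; X4 → S T1; B → S A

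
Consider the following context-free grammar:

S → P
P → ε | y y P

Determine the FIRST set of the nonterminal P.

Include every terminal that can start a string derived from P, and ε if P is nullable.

We compute FIRST(P) using the standard algorithm.
FIRST(P) = {y, ε}
FIRST(S) = {y, ε}
Therefore, FIRST(P) = {y, ε}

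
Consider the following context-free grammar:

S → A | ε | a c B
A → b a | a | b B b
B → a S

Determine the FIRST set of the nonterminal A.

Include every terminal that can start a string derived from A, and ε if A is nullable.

We compute FIRST(A) using the standard algorithm.
FIRST(A) = {a, b}
FIRST(B) = {a}
FIRST(S) = {a, b, ε}
Therefore, FIRST(A) = {a, b}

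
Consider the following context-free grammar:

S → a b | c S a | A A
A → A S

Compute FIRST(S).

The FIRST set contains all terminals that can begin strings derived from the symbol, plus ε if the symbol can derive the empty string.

We compute FIRST(S) using the standard algorithm.
FIRST(A) = {}
FIRST(S) = {a, c}
Therefore, FIRST(S) = {a, c}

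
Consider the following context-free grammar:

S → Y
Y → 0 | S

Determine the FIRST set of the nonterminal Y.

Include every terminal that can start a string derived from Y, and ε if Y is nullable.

We compute FIRST(Y) using the standard algorithm.
FIRST(S) = {0}
FIRST(Y) = {0}
Therefore, FIRST(Y) = {0}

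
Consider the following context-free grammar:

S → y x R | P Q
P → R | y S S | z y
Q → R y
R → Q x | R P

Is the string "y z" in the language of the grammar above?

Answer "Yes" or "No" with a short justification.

No - no valid derivation exists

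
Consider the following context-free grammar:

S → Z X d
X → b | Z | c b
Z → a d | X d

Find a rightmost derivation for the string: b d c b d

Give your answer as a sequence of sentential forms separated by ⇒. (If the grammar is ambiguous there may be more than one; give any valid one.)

S ⇒ Z X d ⇒ Z c b d ⇒ X d c b d ⇒ b d c b d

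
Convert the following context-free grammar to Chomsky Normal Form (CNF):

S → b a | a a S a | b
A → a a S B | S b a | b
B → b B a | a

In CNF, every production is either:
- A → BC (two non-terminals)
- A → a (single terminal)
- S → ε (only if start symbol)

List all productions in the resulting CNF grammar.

TB → b; TA → a; S → b; A → b; B → a; S → TB TA; S → TA X0; X0 → TA X1; X1 → S TA; A → TA X2; X2 → TA X3; X3 → S B; A → S X4; X4 → TB TA; B → TB X5; X5 → B TA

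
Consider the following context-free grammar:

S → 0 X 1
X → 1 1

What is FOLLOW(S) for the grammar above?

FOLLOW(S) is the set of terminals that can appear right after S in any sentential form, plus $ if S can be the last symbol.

We compute FOLLOW(S) using the standard algorithm.
FOLLOW(S) starts with {$}.
FIRST(S) = {0}
FIRST(X) = {1}
FOLLOW(S) = {$}
FOLLOW(X) = {1}
Therefore, FOLLOW(S) = {$}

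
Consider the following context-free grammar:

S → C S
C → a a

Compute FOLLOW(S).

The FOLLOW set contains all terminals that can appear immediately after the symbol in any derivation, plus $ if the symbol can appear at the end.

We compute FOLLOW(S) using the standard algorithm.
FOLLOW(S) starts with {$}.
FIRST(C) = {a}
FIRST(S) = {a}
FOLLOW(C) = {a}
FOLLOW(S) = {$}
Therefore, FOLLOW(S) = {$}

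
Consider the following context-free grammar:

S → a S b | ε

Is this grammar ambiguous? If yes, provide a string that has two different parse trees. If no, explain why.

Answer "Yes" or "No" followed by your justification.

No - the grammar is unambiguous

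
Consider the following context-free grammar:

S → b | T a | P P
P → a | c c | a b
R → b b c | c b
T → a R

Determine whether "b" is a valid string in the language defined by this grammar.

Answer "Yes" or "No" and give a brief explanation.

Yes - a valid derivation exists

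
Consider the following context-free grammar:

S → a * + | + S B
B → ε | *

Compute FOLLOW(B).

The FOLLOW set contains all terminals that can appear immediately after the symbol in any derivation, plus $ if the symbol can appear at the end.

We compute FOLLOW(B) using the standard algorithm.
FOLLOW(S) starts with {$}.
FIRST(B) = {*, ε}
FIRST(S) = {+, a}
FOLLOW(B) = {$, *}
FOLLOW(S) = {$, *}
Therefore, FOLLOW(B) = {$, *}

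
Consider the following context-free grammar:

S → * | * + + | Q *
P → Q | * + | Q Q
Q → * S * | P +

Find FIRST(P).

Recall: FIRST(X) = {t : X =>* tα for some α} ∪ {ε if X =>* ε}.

We compute FIRST(P) using the standard algorithm.
FIRST(P) = {*}
FIRST(Q) = {*}
FIRST(S) = {*}
Therefore, FIRST(P) = {*}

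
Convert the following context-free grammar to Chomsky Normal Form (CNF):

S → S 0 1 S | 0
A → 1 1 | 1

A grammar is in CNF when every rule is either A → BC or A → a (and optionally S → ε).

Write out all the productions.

T0 → 0; T1 → 1; S → 0; A → 1; S → S X0; X0 → T0 X1; X1 → T1 S; A → T1 T1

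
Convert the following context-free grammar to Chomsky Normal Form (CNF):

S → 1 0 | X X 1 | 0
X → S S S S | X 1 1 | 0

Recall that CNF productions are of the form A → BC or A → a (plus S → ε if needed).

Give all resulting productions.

T1 → 1; T0 → 0; S → 0; X → 0; S → T1 T0; S → X X0; X0 → X T1; X → S X1; X1 → S X2; X2 → S S; X → X X3; X3 → T1 T1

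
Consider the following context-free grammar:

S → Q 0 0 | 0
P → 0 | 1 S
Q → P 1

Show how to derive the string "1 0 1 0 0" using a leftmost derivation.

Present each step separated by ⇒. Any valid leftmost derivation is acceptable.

S ⇒ Q 0 0 ⇒ P 1 0 0 ⇒ 1 S 1 0 0 ⇒ 1 0 1 0 0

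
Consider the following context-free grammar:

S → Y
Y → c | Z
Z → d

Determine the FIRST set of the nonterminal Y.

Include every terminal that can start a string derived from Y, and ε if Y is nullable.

We compute FIRST(Y) using the standard algorithm.
FIRST(S) = {c, d}
FIRST(Y) = {c, d}
FIRST(Z) = {d}
Therefore, FIRST(Y) = {c, d}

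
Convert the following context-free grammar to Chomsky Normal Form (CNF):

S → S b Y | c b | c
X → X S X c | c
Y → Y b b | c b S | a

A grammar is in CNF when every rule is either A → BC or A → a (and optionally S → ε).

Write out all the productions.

TB → b; TC → c; S → c; X → c; Y → a; S → S X0; X0 → TB Y; S → TC TB; X → X X1; X1 → S X2; X2 → X TC; Y → Y X3; X3 → TB TB; Y → TC X4; X4 → TB S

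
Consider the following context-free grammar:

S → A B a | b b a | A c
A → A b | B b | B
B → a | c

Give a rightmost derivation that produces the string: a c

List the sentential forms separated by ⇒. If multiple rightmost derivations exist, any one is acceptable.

S ⇒ A c ⇒ B c ⇒ a c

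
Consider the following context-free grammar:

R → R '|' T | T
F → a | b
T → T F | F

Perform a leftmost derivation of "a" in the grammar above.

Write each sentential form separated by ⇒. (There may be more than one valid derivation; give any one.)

R ⇒ T ⇒ F ⇒ a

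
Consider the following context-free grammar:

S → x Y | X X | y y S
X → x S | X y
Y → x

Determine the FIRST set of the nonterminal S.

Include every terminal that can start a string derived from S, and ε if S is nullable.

We compute FIRST(S) using the standard algorithm.
FIRST(S) = {x, y}
FIRST(X) = {x}
FIRST(Y) = {x}
Therefore, FIRST(S) = {x, y}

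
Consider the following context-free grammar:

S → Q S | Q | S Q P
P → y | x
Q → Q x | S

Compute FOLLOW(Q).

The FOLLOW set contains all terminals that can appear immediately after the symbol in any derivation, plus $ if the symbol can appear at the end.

We compute FOLLOW(Q) using the standard algorithm.
FOLLOW(S) starts with {$}.
FIRST(P) = {x, y}
FIRST(Q) = {}
FIRST(S) = {}
FOLLOW(P) = {$, x, y}
FOLLOW(Q) = {$, x, y}
FOLLOW(S) = {$, x, y}
Therefore, FOLLOW(Q) = {$, x, y}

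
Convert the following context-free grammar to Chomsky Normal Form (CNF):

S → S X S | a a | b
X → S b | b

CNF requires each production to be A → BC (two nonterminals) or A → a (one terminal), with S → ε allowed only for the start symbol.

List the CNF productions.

TA → a; S → b; TB → b; X → b; S → S X0; X0 → X S; S → TA TA; X → S TB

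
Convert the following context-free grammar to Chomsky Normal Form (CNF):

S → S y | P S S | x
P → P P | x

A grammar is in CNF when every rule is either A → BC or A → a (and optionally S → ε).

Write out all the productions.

TY → y; S → x; P → x; S → S TY; S → P X0; X0 → S S; P → P P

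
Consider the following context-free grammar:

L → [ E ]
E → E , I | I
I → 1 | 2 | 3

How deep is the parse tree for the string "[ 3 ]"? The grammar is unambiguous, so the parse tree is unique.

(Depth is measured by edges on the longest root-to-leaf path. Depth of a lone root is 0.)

3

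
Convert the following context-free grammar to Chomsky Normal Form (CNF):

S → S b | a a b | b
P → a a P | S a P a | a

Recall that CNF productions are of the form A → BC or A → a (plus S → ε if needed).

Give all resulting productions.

TB → b; TA → a; S → b; P → a; S → S TB; S → TA X0; X0 → TA TB; P → TA X1; X1 → TA P; P → S X2; X2 → TA X3; X3 → P TA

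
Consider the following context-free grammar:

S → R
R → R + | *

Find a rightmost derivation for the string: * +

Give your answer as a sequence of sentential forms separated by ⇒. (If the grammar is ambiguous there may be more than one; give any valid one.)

S ⇒ R ⇒ R + ⇒ * +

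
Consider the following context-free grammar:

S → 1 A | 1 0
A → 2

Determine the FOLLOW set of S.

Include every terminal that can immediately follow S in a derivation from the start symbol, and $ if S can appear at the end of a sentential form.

We compute FOLLOW(S) using the standard algorithm.
FOLLOW(S) starts with {$}.
FIRST(A) = {2}
FIRST(S) = {1}
FOLLOW(A) = {$}
FOLLOW(S) = {$}
Therefore, FOLLOW(S) = {$}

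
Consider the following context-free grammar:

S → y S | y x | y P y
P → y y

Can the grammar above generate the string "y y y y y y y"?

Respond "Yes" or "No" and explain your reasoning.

Yes - a valid derivation exists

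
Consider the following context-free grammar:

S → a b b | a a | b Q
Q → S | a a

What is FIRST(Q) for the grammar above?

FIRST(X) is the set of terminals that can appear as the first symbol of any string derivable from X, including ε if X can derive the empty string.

We compute FIRST(Q) using the standard algorithm.
FIRST(Q) = {a, b}
FIRST(S) = {a, b}
Therefore, FIRST(Q) = {a, b}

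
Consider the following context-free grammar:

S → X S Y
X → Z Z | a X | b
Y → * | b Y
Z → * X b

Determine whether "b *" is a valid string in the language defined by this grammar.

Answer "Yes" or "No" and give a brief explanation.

No - no valid derivation exists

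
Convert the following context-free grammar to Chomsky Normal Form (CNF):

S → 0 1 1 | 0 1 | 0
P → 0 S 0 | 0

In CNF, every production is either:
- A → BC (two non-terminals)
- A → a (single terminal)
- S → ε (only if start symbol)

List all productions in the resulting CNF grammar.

T0 → 0; T1 → 1; S → 0; P → 0; S → T0 X0; X0 → T1 T1; S → T0 T1; P → T0 X1; X1 → S T0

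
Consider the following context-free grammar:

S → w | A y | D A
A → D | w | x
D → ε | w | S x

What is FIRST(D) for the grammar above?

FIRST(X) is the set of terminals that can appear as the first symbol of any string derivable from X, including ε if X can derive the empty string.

We compute FIRST(D) using the standard algorithm.
FIRST(A) = {w, x, y, ε}
FIRST(D) = {w, x, y, ε}
FIRST(S) = {w, x, y, ε}
Therefore, FIRST(D) = {w, x, y, ε}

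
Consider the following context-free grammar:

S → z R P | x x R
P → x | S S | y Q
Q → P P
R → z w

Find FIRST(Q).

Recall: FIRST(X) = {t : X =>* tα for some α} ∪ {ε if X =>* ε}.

We compute FIRST(Q) using the standard algorithm.
FIRST(P) = {x, y, z}
FIRST(Q) = {x, y, z}
FIRST(R) = {z}
FIRST(S) = {x, z}
Therefore, FIRST(Q) = {x, y, z}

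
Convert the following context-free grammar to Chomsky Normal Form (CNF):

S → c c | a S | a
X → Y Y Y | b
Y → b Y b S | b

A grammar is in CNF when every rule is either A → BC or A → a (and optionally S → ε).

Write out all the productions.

TC → c; TA → a; S → a; X → b; TB → b; Y → b; S → TC TC; S → TA S; X → Y X0; X0 → Y Y; Y → TB X1; X1 → Y X2; X2 → TB S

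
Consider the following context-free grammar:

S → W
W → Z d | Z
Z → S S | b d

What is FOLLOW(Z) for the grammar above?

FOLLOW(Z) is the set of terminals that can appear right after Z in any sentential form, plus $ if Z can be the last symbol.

We compute FOLLOW(Z) using the standard algorithm.
FOLLOW(S) starts with {$}.
FIRST(S) = {b}
FIRST(W) = {b}
FIRST(Z) = {b}
FOLLOW(S) = {$, b, d}
FOLLOW(W) = {$, b, d}
FOLLOW(Z) = {$, b, d}
Therefore, FOLLOW(Z) = {$, b, d}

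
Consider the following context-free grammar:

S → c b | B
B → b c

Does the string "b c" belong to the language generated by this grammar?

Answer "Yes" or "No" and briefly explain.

Yes - a valid derivation exists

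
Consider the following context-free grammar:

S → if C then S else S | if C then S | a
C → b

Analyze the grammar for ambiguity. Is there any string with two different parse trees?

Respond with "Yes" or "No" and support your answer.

Yes - the string 'if b then a else if b then if b then a else a' has two distinct parse trees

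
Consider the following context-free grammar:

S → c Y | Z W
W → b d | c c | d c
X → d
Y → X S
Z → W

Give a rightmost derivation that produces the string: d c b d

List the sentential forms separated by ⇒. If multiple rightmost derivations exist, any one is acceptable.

S ⇒ Z W ⇒ Z b d ⇒ W b d ⇒ d c b d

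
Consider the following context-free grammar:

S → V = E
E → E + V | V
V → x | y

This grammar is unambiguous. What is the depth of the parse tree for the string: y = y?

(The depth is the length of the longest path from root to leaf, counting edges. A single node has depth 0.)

3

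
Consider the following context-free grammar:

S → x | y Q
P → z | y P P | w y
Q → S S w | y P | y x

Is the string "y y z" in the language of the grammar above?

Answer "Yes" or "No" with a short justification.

Yes - a valid derivation exists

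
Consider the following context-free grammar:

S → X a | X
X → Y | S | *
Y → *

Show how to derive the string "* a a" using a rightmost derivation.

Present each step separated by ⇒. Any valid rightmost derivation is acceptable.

S ⇒ X a ⇒ S a ⇒ X a a ⇒ * a a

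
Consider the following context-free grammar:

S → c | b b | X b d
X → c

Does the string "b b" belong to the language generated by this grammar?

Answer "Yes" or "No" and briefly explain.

Yes - a valid derivation exists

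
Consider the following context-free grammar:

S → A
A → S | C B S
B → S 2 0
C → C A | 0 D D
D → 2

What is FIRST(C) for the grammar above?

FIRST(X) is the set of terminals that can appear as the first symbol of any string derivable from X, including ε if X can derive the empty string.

We compute FIRST(C) using the standard algorithm.
FIRST(A) = {0}
FIRST(B) = {0}
FIRST(C) = {0}
FIRST(D) = {2}
FIRST(S) = {0}
Therefore, FIRST(C) = {0}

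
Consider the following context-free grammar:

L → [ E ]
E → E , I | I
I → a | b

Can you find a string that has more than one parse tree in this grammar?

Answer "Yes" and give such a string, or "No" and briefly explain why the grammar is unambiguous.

No - the grammar is unambiguous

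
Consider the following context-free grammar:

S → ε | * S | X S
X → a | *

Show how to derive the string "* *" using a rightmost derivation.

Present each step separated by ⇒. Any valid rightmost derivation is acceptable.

S ⇒ * S ⇒ * * S ⇒ * *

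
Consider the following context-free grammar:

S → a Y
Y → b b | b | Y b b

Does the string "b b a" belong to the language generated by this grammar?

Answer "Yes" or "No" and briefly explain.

No - no valid derivation exists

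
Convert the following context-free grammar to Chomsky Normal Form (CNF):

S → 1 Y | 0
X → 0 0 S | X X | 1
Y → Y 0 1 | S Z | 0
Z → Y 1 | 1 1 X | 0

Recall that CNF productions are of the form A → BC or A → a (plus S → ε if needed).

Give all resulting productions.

T1 → 1; S → 0; T0 → 0; X → 1; Y → 0; Z → 0; S → T1 Y; X → T0 X0; X0 → T0 S; X → X X; Y → Y X1; X1 → T0 T1; Y → S Z; Z → Y T1; Z → T1 X2; X2 → T1 X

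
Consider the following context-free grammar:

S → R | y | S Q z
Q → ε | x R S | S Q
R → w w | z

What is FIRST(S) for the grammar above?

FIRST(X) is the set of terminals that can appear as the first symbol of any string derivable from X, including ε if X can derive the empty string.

We compute FIRST(S) using the standard algorithm.
FIRST(Q) = {w, x, y, z, ε}
FIRST(R) = {w, z}
FIRST(S) = {w, y, z}
Therefore, FIRST(S) = {w, y, z}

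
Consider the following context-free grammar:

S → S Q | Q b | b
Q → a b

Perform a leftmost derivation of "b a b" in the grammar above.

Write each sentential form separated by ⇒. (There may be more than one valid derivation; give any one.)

S ⇒ S Q ⇒ b Q ⇒ b a b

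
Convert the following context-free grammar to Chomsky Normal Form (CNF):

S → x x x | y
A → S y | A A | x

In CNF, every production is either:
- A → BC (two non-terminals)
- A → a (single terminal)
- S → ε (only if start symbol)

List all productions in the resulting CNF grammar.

TX → x; S → y; TY → y; A → x; S → TX X0; X0 → TX TX; A → S TY; A → A A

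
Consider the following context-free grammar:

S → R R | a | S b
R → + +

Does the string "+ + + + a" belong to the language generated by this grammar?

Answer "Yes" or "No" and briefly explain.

No - no valid derivation exists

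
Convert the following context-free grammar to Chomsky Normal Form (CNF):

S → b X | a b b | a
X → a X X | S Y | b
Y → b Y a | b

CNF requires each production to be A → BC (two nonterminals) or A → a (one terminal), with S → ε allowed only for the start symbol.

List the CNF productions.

TB → b; TA → a; S → a; X → b; Y → b; S → TB X; S → TA X0; X0 → TB TB; X → TA X1; X1 → X X; X → S Y; Y → TB X2; X2 → Y TA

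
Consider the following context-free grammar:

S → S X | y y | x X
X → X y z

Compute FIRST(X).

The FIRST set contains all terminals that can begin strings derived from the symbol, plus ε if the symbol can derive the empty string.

We compute FIRST(X) using the standard algorithm.
FIRST(S) = {x, y}
FIRST(X) = {}
Therefore, FIRST(X) = {}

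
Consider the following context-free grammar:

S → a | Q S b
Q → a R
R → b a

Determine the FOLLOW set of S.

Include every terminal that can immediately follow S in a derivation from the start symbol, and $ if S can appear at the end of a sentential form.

We compute FOLLOW(S) using the standard algorithm.
FOLLOW(S) starts with {$}.
FIRST(Q) = {a}
FIRST(R) = {b}
FIRST(S) = {a}
FOLLOW(Q) = {a}
FOLLOW(R) = {a}
FOLLOW(S) = {$, b}
Therefore, FOLLOW(S) = {$, b}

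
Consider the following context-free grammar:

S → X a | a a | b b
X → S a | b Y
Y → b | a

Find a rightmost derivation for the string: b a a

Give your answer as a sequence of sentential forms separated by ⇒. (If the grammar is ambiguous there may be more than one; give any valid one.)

S ⇒ X a ⇒ b Y a ⇒ b a a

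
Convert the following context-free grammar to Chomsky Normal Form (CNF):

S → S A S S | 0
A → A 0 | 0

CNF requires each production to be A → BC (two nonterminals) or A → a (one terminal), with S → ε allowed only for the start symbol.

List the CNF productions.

S → 0; T0 → 0; A → 0; S → S X0; X0 → A X1; X1 → S S; A → A T0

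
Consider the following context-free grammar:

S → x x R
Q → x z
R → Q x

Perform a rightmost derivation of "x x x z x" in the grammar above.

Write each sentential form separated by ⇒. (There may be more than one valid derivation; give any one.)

S ⇒ x x R ⇒ x x Q x ⇒ x x x z x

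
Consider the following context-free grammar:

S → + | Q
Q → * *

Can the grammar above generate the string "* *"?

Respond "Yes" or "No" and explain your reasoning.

Yes - a valid derivation exists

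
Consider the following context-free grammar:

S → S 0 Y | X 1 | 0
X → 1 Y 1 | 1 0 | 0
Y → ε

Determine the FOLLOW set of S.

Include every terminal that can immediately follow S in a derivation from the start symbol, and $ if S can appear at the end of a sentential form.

We compute FOLLOW(S) using the standard algorithm.
FOLLOW(S) starts with {$}.
FIRST(S) = {0, 1}
FIRST(X) = {0, 1}
FIRST(Y) = {ε}
FOLLOW(S) = {$, 0}
FOLLOW(X) = {1}
FOLLOW(Y) = {$, 0, 1}
Therefore, FOLLOW(S) = {$, 0}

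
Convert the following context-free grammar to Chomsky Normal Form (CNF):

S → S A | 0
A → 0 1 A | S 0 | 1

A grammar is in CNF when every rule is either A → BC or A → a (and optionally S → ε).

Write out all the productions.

S → 0; T0 → 0; T1 → 1; A → 1; S → S A; A → T0 X0; X0 → T1 A; A → S T0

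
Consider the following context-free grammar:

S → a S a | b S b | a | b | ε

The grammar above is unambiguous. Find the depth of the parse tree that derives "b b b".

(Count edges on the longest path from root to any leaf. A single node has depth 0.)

2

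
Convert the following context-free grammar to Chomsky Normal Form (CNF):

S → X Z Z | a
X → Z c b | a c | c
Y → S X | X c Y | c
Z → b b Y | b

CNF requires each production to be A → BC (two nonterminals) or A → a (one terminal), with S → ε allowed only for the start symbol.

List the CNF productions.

S → a; TC → c; TB → b; TA → a; X → c; Y → c; Z → b; S → X X0; X0 → Z Z; X → Z X1; X1 → TC TB; X → TA TC; Y → S X; Y → X X2; X2 → TC Y; Z → TB X3; X3 → TB Y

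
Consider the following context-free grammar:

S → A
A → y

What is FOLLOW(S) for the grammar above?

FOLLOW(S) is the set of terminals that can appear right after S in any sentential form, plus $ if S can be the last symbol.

We compute FOLLOW(S) using the standard algorithm.
FOLLOW(S) starts with {$}.
FIRST(A) = {y}
FIRST(S) = {y}
FOLLOW(A) = {$}
FOLLOW(S) = {$}
Therefore, FOLLOW(S) = {$}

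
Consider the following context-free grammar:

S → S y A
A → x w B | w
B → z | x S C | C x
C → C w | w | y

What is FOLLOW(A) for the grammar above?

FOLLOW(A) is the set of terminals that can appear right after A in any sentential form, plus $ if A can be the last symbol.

We compute FOLLOW(A) using the standard algorithm.
FOLLOW(S) starts with {$}.
FIRST(A) = {w, x}
FIRST(B) = {w, x, y, z}
FIRST(C) = {w, y}
FIRST(S) = {}
FOLLOW(A) = {$, w, y}
FOLLOW(B) = {$, w, y}
FOLLOW(C) = {$, w, x, y}
FOLLOW(S) = {$, w, y}
Therefore, FOLLOW(A) = {$, w, y}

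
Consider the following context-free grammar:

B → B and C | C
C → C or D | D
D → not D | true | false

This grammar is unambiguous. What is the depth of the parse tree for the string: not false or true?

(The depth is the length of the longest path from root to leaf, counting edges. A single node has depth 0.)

5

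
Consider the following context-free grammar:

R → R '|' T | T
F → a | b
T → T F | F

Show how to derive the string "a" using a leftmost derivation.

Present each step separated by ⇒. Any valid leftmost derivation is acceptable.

R ⇒ T ⇒ F ⇒ a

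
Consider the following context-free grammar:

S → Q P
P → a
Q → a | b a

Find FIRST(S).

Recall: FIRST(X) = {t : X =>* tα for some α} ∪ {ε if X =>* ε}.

We compute FIRST(S) using the standard algorithm.
FIRST(P) = {a}
FIRST(Q) = {a, b}
FIRST(S) = {a, b}
Therefore, FIRST(S) = {a, b}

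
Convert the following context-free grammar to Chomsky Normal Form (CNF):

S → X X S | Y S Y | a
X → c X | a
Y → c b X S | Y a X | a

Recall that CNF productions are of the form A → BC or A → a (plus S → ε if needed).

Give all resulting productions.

S → a; TC → c; X → a; TB → b; TA → a; Y → a; S → X X0; X0 → X S; S → Y X1; X1 → S Y; X → TC X; Y → TC X2; X2 → TB X3; X3 → X S; Y → Y X4; X4 → TA X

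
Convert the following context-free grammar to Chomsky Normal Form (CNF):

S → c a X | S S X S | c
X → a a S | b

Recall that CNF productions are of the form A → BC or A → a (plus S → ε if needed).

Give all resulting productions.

TC → c; TA → a; S → c; X → b; S → TC X0; X0 → TA X; S → S X1; X1 → S X2; X2 → X S; X → TA X3; X3 → TA S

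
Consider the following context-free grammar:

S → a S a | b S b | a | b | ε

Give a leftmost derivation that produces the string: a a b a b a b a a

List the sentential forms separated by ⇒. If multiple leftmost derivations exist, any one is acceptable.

S ⇒ a S a ⇒ a a S a a ⇒ a a b S b a a ⇒ a a b a S a b a a ⇒ a a b a b a b a a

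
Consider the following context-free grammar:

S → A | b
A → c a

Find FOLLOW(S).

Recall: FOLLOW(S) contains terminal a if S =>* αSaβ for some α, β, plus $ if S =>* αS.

We compute FOLLOW(S) using the standard algorithm.
FOLLOW(S) starts with {$}.
FIRST(A) = {c}
FIRST(S) = {b, c}
FOLLOW(A) = {$}
FOLLOW(S) = {$}
Therefore, FOLLOW(S) = {$}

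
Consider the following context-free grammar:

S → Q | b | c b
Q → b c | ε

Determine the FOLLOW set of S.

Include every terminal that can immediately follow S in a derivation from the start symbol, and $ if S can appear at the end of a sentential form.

We compute FOLLOW(S) using the standard algorithm.
FOLLOW(S) starts with {$}.
FIRST(Q) = {b, ε}
FIRST(S) = {b, c, ε}
FOLLOW(Q) = {$}
FOLLOW(S) = {$}
Therefore, FOLLOW(S) = {$}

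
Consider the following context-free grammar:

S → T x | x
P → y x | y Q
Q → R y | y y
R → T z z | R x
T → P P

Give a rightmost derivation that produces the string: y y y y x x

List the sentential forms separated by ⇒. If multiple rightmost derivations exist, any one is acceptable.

S ⇒ T x ⇒ P P x ⇒ P y x x ⇒ y Q y x x ⇒ y y y y x x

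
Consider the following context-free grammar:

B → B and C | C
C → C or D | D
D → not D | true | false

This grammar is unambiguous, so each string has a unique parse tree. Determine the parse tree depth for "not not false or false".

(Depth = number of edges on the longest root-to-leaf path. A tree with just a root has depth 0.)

6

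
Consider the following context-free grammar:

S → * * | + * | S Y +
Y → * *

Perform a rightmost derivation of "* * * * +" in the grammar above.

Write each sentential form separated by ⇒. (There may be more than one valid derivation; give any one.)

S ⇒ S Y + ⇒ S * * + ⇒ * * * * +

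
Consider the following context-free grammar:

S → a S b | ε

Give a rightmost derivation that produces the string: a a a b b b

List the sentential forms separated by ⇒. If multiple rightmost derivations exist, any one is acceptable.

S ⇒ a S b ⇒ a a S b b ⇒ a a a S b b b ⇒ a a a b b b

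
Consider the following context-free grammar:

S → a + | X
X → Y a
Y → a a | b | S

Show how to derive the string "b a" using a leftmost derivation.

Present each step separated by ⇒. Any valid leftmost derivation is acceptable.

S ⇒ X ⇒ Y a ⇒ b a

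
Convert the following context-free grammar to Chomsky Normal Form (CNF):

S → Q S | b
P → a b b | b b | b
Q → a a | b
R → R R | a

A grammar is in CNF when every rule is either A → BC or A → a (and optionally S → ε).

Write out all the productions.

S → b; TA → a; TB → b; P → b; Q → b; R → a; S → Q S; P → TA X0; X0 → TB TB; P → TB TB; Q → TA TA; R → R R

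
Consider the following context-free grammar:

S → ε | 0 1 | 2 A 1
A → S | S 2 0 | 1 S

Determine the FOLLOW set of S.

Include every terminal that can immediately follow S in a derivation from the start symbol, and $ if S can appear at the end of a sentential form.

We compute FOLLOW(S) using the standard algorithm.
FOLLOW(S) starts with {$}.
FIRST(A) = {0, 1, 2, ε}
FIRST(S) = {0, 2, ε}
FOLLOW(A) = {1}
FOLLOW(S) = {$, 1, 2}
Therefore, FOLLOW(S) = {$, 1, 2}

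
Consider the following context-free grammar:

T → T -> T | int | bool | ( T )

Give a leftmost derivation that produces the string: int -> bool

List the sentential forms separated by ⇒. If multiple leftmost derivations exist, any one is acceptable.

T ⇒ T -> T ⇒ int -> T ⇒ int -> bool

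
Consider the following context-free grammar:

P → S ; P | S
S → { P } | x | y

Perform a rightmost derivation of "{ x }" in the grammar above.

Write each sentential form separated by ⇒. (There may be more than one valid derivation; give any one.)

P ⇒ S ⇒ { P } ⇒ { S } ⇒ { x }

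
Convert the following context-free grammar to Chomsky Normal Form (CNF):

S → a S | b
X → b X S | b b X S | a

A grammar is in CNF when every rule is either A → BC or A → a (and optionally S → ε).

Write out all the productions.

TA → a; S → b; TB → b; X → a; S → TA S; X → TB X0; X0 → X S; X → TB X1; X1 → TB X2; X2 → X S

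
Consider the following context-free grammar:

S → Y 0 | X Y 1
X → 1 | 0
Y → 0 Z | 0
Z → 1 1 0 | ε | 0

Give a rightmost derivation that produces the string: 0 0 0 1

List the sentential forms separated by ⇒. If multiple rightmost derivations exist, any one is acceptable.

S ⇒ X Y 1 ⇒ X 0 Z 1 ⇒ X 0 0 1 ⇒ 0 0 0 1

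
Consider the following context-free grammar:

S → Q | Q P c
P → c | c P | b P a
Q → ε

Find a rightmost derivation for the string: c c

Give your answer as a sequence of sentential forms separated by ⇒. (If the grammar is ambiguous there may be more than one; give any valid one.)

S ⇒ Q P c ⇒ Q c c ⇒ c c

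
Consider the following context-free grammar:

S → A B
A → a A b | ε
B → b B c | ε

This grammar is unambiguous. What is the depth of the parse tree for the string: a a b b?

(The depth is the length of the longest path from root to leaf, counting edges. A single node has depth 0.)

4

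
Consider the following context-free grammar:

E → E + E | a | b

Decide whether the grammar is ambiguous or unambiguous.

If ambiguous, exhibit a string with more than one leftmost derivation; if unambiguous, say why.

Ambiguous - the string 'a + b + a + a + b' has two distinct leftmost derivations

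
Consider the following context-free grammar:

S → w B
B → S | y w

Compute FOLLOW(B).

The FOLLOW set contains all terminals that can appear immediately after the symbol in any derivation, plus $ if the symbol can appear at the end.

We compute FOLLOW(B) using the standard algorithm.
FOLLOW(S) starts with {$}.
FIRST(B) = {w, y}
FIRST(S) = {w}
FOLLOW(B) = {$}
FOLLOW(S) = {$}
Therefore, FOLLOW(B) = {$}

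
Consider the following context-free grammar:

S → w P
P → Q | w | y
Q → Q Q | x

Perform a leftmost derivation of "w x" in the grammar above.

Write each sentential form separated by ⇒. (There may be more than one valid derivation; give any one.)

S ⇒ w P ⇒ w Q ⇒ w x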